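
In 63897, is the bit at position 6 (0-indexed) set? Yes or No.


0b1111100110011001, bit 6 = 0. No

No


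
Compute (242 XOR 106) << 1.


Step 1: 242 ^ 106 = 152
Step 2: 152 << 1 = 304

304


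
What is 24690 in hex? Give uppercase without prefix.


24690 = 6072 hex

6072


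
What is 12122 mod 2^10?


12122 & 1023 = 858

858


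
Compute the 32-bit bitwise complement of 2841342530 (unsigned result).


~0b10101001010110110111001001000010 = 0b1010110101001001000110110111101 = 1453624765 (32-bit unsigned)

1453624765


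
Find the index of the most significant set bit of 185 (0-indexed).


0b10111001. Highest set bit at position 7

7


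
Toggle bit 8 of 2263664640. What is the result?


2263664640 ^ (1 << 8) = 2263664640 ^ 256 = 2263664896

2263664896


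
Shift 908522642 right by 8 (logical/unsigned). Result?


0b110110001001101111010010010010 >> 8 = 0b1101100010011011110100 = 3548916

3548916


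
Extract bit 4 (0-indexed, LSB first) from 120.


0b1111000, position 4 = 1

1


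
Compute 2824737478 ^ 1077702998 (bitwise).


0b10101000010111100001001011000110 ^ 0b1000000001111000111000101010110 = 0b11101000011000100110001110010000 = 3898762128

3898762128


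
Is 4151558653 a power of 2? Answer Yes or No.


0b11110111011100111100000111111101. Multiple bits set => No

No


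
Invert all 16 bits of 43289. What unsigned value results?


43289 ^ 65535 = 22246

22246


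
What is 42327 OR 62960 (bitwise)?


0b1010010101010111 | 0b1111010111110000 = 0b1111010111110111 = 62967

62967


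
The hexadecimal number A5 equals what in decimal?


A5 hex = 165 decimal

165


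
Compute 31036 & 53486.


0b111100100111100 & 0b1101000011101110 = 0b101000000101100 = 20524

20524


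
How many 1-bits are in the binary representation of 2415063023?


0b10001111111100101110111111101111 has 24 set bits

24


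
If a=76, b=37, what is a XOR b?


76 ^ 37 = 105

105


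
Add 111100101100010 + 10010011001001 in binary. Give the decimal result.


111100101100010 + 10010011001001 = 1001111000101011 = 40491

40491


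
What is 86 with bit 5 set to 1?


86 | (1 << 5) = 86 | 32 = 118

118


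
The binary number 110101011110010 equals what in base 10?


110101011110010 in decimal = 27378

27378


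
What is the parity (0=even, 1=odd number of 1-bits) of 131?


0b10000011 has 3 ones => parity 1

1


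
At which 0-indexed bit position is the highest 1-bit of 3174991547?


0b10111101001111101000011010111011. Highest set bit at position 31

31


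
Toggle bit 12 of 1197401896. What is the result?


1197401896 ^ (1 << 12) = 1197401896 ^ 4096 = 1197405992

1197405992


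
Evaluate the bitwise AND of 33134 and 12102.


0b1000000101101110 & 0b10111101000110 = 0b101000110 = 326

326


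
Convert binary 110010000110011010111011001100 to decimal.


110010000110011010111011001100 in decimal = 840543948

840543948


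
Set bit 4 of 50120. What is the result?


50120 | (1 << 4) = 50120 | 16 = 50136

50136


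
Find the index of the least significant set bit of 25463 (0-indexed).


0b110001101110111. Lowest set bit at position 0

0


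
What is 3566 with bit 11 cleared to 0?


3566 & ~(1 << 11) = 1518

1518


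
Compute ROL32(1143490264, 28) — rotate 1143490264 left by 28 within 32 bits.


Rotate 0b1000100001010000100011011011000 left by 28 (32-bit) = 0b10000100010000101000010001101101 = 2218951789

2218951789


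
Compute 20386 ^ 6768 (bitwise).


0b100111110100010 ^ 0b1101001110000 = 0b101010111010010 = 21970

21970


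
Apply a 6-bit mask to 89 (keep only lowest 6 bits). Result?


89 & 63 = 25

25


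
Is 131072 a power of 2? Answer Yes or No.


0b100000000000000000. Only one bit set => Yes

Yes


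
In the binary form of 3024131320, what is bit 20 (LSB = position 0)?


0b10110100010000001001010011111000, position 20 = 0

0


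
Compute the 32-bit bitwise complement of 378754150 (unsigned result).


~0b10110100100110101010001100110 = 0b11101001011011001010101110011001 = 3916213145 (32-bit unsigned)

3916213145


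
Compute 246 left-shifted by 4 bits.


0b11110110 << 4 = 0b111101100000 = 3936

3936


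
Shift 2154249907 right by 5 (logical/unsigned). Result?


0b10000000011001110011111010110011 >> 5 = 0b100000000110011100111110101 = 67320309

67320309


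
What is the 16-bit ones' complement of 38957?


38957 ^ 65535 = 26578

26578


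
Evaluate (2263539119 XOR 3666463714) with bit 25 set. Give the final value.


Step 1: 2263539119 ^ 3666463714 = 1549997645
Step 2: 1549997645 | (1 << 25) = 1549997645 | 33554432 = 1583552077

1583552077


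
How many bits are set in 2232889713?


0b10000101000101110011000101110001 has 14 set bits

14


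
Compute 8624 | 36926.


0b10000110110000 | 0b1001000000111110 = 0b1011000110111110 = 45502

45502


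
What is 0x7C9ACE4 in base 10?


7C9ACE4 hex = 130657508 decimal

130657508


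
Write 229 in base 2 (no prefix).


229 = 11100101 in binary

11100101


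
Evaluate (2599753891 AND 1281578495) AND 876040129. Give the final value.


Step 1: 2599753891 & 1281578495 = 140578979
Step 2: 140578979 & 876040129 = 2162817

2162817


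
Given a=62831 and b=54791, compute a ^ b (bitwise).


62831 ^ 54791 = 9064

9064


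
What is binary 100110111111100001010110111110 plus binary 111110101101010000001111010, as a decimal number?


100110111111100001010110111110 + 111110101101010000001111010 = 101110110101001011011000111000 = 785692216

785692216


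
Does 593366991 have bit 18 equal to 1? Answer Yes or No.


0b100011010111100000111111001111, bit 18 = 1. Yes

Yes


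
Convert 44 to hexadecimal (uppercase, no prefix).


44 = 2C hex

2C


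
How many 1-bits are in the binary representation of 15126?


0b11101100010110 has 8 set bits

8


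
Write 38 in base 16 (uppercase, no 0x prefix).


38 = 26 hex

26


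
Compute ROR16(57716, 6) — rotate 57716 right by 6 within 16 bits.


Rotate 0b1110000101110100 right by 6 (16-bit) = 0b1101001110000101 = 54149

54149


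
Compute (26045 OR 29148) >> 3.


Step 1: 26045 | 29148 = 30205
Step 2: 30205 >> 3 = 3775

3775


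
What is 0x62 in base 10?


62 hex = 98 decimal

98


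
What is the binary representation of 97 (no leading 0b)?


97 = 1100001 in binary

1100001


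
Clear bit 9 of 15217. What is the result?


15217 & ~(1 << 9) = 14705

14705


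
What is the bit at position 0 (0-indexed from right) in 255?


0b11111111, position 0 = 1

1


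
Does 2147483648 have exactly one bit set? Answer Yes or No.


0b10000000000000000000000000000000. Only one bit set => Yes

Yes


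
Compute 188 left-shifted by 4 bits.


0b10111100 << 4 = 0b101111000000 = 3008

3008


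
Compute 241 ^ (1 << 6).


241 ^ (1 << 6) = 241 ^ 64 = 177

177


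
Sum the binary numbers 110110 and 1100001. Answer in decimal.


110110 + 1100001 = 10010111 = 151

151


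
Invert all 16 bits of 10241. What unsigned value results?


10241 ^ 65535 = 55294

55294


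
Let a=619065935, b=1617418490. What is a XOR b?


619065935 ^ 1617418490 = 1149364917

1149364917


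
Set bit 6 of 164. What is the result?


164 | (1 << 6) = 164 | 64 = 228

228


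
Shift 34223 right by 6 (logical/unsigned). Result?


0b1000010110101111 >> 6 = 0b1000010110 = 534

534


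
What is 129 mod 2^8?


129 & 255 = 129

129


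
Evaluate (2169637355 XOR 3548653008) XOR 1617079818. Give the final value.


Step 1: 2169637355 ^ 3548653008 = 1389767739
Step 2: 1389767739 ^ 1617079818 = 850690609

850690609


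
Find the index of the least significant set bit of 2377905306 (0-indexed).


0b10001101101110111111010010011010. Lowest set bit at position 1

1


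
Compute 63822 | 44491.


0b1111100101001110 | 0b1010110111001011 = 0b1111110111001111 = 64975

64975


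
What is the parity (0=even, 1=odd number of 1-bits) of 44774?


0b1010111011100110 has 10 ones => parity 0

0


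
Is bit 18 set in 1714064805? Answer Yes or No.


0b1100110001010101000110110100101, bit 18 = 0. No

No


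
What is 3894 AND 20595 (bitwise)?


0b111100110110 & 0b101000001110011 = 0b110010 = 50

50


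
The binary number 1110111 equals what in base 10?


1110111 in decimal = 119

119


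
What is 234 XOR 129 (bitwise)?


0b11101010 ^ 0b10000001 = 0b1101011 = 107

107


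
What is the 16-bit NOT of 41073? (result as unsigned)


~0b1010000001110001 = 0b101111110001110 = 24462 (16-bit unsigned)

24462


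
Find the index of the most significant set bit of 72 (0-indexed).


0b1001000. Highest set bit at position 6

6


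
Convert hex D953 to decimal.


D953 hex = 55635 decimal

55635


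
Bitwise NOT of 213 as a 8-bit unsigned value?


~0b11010101 = 0b101010 = 42 (8-bit unsigned)

42


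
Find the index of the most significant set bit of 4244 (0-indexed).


0b1000010010100. Highest set bit at position 12

12


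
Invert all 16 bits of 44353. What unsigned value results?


44353 ^ 65535 = 21182

21182


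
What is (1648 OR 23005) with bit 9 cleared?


Step 1: 1648 | 23005 = 24573
Step 2: 24573 & ~(1 << 9) = 24061

24061


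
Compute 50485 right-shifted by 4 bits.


0b1100010100110101 >> 4 = 0b110001010011 = 3155

3155


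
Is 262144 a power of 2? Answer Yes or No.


0b1000000000000000000. Only one bit set => Yes

Yes


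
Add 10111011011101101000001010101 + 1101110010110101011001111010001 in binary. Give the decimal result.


10111011011101101000001010101 + 1101110010110101011001111010001 = 10000101110010011000010000100110 = 2244576294

2244576294


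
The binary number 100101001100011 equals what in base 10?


100101001100011 in decimal = 19043

19043


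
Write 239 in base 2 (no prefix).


239 = 11101111 in binary

11101111


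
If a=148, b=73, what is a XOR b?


148 ^ 73 = 221

221


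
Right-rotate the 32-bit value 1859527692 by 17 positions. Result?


Rotate 0b1101110110101100010010000001100 right by 17 (32-bit) = 0b10010000001100011011101101011 = 302397291

302397291


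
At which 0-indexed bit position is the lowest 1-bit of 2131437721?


0b1111111000010110010100010011001. Lowest set bit at position 0

0


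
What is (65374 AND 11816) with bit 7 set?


Step 1: 65374 & 11816 = 11784
Step 2: 11784 | (1 << 7) = 11784 | 128 = 11912

11912


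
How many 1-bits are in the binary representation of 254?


0b11111110 has 7 set bits

7


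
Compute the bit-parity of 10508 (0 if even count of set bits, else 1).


0b10100100001100 has 5 ones => parity 1

1


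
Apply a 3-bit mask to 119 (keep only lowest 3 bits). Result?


119 & 7 = 7

7


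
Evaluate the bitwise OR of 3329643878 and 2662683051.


0b11000110011101100101010101100110 | 0b10011110101101010101000110101011 = 0b11011110111101110101010111101111 = 3740751343

3740751343


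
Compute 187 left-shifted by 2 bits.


0b10111011 << 2 = 0b1011101100 = 748

748


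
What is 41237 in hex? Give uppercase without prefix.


41237 = A115 hex

A115


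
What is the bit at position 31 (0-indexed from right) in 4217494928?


0b11111011011000011101110110010000, position 31 = 1

1


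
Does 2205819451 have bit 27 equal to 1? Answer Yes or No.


0b10000011011110100010001000111011, bit 27 = 0. No

No


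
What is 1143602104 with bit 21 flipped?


1143602104 ^ (1 << 21) = 1143602104 ^ 2097152 = 1141504952

1141504952


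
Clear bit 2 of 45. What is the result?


45 & ~(1 << 2) = 41

41


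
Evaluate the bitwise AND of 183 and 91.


0b10110111 & 0b1011011 = 0b10011 = 19

19


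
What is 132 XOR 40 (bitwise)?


0b10000100 ^ 0b101000 = 0b10101100 = 172

172


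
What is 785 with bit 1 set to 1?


785 | (1 << 1) = 785 | 2 = 787

787


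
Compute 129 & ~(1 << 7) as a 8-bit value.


129 & ~(1 << 7) = 1

1


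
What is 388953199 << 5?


0b10111001011101111010001101111 << 5 = 0b1011100101110111101000110111100000 = 12446502368

12446502368


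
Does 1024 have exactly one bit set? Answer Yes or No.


0b10000000000. Only one bit set => Yes

Yes


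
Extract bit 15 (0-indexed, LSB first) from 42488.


0b1010010111111000, position 15 = 1

1


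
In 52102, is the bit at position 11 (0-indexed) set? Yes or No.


0b1100101110000110, bit 11 = 1. Yes

Yes


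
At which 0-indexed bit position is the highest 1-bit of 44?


0b101100. Highest set bit at position 5

5


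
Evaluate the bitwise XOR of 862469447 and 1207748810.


0b110011011010000011110101000111 ^ 0b1000111111111001100100011001010 = 0b1110100100101001111010110001101 = 1955919245

1955919245


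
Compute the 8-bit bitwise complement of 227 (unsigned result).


~0b11100011 = 0b11100 = 28 (8-bit unsigned)

28


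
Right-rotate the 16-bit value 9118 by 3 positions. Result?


Rotate 0b10001110011110 right by 3 (16-bit) = 0b1100010001110011 = 50291

50291


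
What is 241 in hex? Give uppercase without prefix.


241 = F1 hex

F1


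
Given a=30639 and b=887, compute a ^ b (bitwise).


30639 ^ 887 = 29912

29912


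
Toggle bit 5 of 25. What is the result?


25 ^ (1 << 5) = 25 ^ 32 = 57

57


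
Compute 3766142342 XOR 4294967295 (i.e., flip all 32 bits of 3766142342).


3766142342 ^ 4294967295 = 528824953

528824953


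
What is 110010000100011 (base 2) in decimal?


110010000100011 in decimal = 25635

25635


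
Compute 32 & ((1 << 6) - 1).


32 & 63 = 32

32


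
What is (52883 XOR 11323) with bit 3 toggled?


Step 1: 52883 ^ 11323 = 58024
Step 2: 58024 ^ (1 << 3) = 58024 ^ 8 = 58016

58016


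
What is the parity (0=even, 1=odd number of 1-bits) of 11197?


0b10101110111101 has 10 ones => parity 0

0


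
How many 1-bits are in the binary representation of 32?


0b100000 has 1 set bits

1


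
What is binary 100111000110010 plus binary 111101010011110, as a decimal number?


100111000110010 + 111101010011110 = 1100100011010000 = 51408

51408


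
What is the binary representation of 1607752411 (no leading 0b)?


1607752411 = 1011111110101000101101011011011 in binary

1011111110101000101101011011011


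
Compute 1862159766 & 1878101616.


0b1101110111111100100110110010110 & 0b1101111111100011000111001110000 = 0b1101110111100000000110000010000 = 1861225488

1861225488


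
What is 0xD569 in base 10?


D569 hex = 54633 decimal

54633


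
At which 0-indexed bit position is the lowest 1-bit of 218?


0b11011010. Lowest set bit at position 1

1


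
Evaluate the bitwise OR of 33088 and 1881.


0b1000000101000000 | 0b11101011001 = 0b1000011101011001 = 34649

34649


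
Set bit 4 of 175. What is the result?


175 | (1 << 4) = 175 | 16 = 191

191


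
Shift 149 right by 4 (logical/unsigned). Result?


0b10010101 >> 4 = 0b1001 = 9

9


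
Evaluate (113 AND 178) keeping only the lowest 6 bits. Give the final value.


Step 1: 113 & 178 = 48
Step 2: 48 & 63 = 48

48


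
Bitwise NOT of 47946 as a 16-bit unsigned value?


~0b1011101101001010 = 0b100010010110101 = 17589 (16-bit unsigned)

17589


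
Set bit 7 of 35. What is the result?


35 | (1 << 7) = 35 | 128 = 163

163


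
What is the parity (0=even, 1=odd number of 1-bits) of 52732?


0b1100110111111100 has 11 ones => parity 1

1


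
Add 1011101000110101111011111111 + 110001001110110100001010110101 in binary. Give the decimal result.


1011101000110101111011111111 + 110001001110110100001010110101 = 111100110111101010000110110100 = 1021223348

1021223348


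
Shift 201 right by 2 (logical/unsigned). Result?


0b11001001 >> 2 = 0b110010 = 50

50


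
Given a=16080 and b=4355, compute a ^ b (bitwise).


16080 ^ 4355 = 12243

12243


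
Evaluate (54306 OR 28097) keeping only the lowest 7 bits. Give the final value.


Step 1: 54306 | 28097 = 64995
Step 2: 64995 & 127 = 99

99


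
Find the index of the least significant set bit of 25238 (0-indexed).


0b110001010010110. Lowest set bit at position 1

1


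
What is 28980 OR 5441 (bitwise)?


0b111000100110100 | 0b1010101000001 = 0b111010101110101 = 30069

30069


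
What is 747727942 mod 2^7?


747727942 & 127 = 70

70


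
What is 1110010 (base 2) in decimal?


1110010 in decimal = 114

114


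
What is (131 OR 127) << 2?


Step 1: 131 | 127 = 255
Step 2: 255 << 2 = 1020

1020


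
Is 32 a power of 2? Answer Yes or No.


0b100000. Only one bit set => Yes

Yes


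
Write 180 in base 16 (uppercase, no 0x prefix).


180 = B4 hex

B4


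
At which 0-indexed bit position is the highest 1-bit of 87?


0b1010111. Highest set bit at position 6

6


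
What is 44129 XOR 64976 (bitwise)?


0b1010110001100001 ^ 0b1111110111010000 = 0b101000110110001 = 20913

20913


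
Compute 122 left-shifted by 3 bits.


0b1111010 << 3 = 0b1111010000 = 976

976


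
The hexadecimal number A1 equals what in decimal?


A1 hex = 161 decimal

161


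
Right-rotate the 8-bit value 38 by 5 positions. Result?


Rotate 0b100110 right by 5 (8-bit) = 0b110001 = 49

49


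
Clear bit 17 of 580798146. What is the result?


580798146 & ~(1 << 17) = 580667074

580667074


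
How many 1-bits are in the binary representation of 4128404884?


0b11110110000100100111010110010100 has 16 set bits

16


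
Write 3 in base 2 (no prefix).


3 = 11 in binary

11


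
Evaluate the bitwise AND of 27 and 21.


0b11011 & 0b10101 = 0b10001 = 17

17


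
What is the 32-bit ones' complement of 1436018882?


1436018882 ^ 4294967295 = 2858948413

2858948413


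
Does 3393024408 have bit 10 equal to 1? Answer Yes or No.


0b11001010001111010111000110011000, bit 10 = 0. No

No


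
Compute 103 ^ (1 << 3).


103 ^ (1 << 3) = 103 ^ 8 = 111

111


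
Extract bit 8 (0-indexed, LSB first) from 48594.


0b1011110111010010, position 8 = 1

1


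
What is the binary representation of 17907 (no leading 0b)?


17907 = 100010111110011 in binary

100010111110011


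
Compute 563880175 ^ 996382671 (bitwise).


0b100001100111000010000011101111 ^ 0b111011011000111001011111001111 = 0b11010111111111011011100100000 = 452966176

452966176


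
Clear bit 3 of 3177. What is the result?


3177 & ~(1 << 3) = 3169

3169


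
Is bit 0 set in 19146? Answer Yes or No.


0b100101011001010, bit 0 = 0. No

No


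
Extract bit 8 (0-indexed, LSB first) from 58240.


0b1110001110000000, position 8 = 1

1


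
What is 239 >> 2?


0b11101111 >> 2 = 0b111011 = 59

59


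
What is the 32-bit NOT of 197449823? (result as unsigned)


~0b1011110001001101100001011111 = 0b11110100001110110010011110100000 = 4097517472 (32-bit unsigned)

4097517472


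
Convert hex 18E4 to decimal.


18E4 hex = 6372 decimal

6372


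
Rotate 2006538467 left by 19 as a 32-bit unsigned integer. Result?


Rotate 0b1110111100110010101100011100011 left by 19 (32-bit) = 0b11000111000110111011110011001010 = 3340483786

3340483786


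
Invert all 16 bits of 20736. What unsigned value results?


20736 ^ 65535 = 44799

44799


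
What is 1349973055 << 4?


0b1010000011101101111010000111111 << 4 = 0b10100000111011011110100001111110000 = 21599568880

21599568880


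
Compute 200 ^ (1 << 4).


200 ^ (1 << 4) = 200 ^ 16 = 216

216


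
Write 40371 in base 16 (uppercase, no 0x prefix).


40371 = 9DB3 hex

9DB3


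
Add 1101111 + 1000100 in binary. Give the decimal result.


1101111 + 1000100 = 10110011 = 179

179


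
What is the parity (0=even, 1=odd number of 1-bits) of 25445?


0b110001101100101 has 8 ones => parity 0

0


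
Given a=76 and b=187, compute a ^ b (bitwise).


76 ^ 187 = 247

247


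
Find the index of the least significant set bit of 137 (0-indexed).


0b10001001. Lowest set bit at position 0

0


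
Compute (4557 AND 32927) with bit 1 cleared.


Step 1: 4557 & 32927 = 141
Step 2: 141 & ~(1 << 1) = 141

141


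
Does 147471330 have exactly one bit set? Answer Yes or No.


0b1000110010100011101111100010. Multiple bits set => No

No


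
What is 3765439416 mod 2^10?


3765439416 & 1023 = 952

952


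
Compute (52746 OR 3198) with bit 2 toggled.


Step 1: 52746 | 3198 = 52862
Step 2: 52862 ^ (1 << 2) = 52862 ^ 4 = 52858

52858


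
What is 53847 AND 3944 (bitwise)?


0b1101001001010111 & 0b111101101000 = 0b1001000000 = 576

576


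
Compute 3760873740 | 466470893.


0b11100000001010100110000100001100 | 0b11011110011011100011111101101 = 0b11111011111011111110011111101101 = 4226803693

4226803693


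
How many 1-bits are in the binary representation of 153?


0b10011001 has 4 set bits

4


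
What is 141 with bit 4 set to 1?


141 | (1 << 4) = 141 | 16 = 157

157


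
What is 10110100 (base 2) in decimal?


10110100 in decimal = 180

180


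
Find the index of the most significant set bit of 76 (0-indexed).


0b1001100. Highest set bit at position 6

6


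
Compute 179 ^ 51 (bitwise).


0b10110011 ^ 0b110011 = 0b10000000 = 128

128


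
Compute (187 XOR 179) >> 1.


Step 1: 187 ^ 179 = 8
Step 2: 8 >> 1 = 4

4


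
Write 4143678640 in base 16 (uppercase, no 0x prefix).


4143678640 = F6FB84B0 hex

F6FB84B0


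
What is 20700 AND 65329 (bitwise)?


0b101000011011100 & 0b1111111100110001 = 0b101000000010000 = 20496

20496


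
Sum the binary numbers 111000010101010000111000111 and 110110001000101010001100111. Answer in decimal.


111000010101010000111000111 + 110110001000101010001100111 = 1101110011101111011000101110 = 231667246

231667246


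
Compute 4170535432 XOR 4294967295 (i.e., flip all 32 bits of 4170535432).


4170535432 ^ 4294967295 = 124431863

124431863


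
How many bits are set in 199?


0b11000111 has 5 set bits

5


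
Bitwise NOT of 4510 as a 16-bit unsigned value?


~0b1000110011110 = 0b1110111001100001 = 61025 (16-bit unsigned)

61025


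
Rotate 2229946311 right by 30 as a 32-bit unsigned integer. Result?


Rotate 0b10000100111010100100011111000111 right by 30 (32-bit) = 0b10011101010010001111100011110 = 329850654

329850654


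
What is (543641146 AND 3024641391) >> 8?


Step 1: 543641146 & 3024641391 = 541084714
Step 2: 541084714 >> 8 = 2113612

2113612


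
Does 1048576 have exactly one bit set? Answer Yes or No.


0b100000000000000000000. Only one bit set => Yes

Yes


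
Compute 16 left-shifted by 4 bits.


0b10000 << 4 = 0b100000000 = 256

256


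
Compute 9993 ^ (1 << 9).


9993 ^ (1 << 9) = 9993 ^ 512 = 9481

9481


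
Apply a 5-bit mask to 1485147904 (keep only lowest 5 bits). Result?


1485147904 & 31 = 0

0


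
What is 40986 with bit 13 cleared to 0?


40986 & ~(1 << 13) = 32794

32794


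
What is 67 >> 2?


0b1000011 >> 2 = 0b10000 = 16

16


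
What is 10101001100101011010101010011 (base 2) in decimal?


10101001100101011010101010011 in decimal = 355644755

355644755


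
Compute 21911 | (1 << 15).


21911 | (1 << 15) = 21911 | 32768 = 54679

54679


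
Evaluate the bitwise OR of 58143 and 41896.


0b1110001100011111 | 0b1010001110101000 = 0b1110001110111111 = 58303

58303


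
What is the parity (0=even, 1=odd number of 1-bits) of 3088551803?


0b10111000000101111000111101111011 has 19 ones => parity 1

1


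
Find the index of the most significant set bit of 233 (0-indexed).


0b11101001. Highest set bit at position 7

7


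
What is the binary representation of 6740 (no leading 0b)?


6740 = 1101001010100 in binary

1101001010100


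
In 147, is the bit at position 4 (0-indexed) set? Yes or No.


0b10010011, bit 4 = 1. Yes

Yes


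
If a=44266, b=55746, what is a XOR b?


44266 ^ 55746 = 29992

29992


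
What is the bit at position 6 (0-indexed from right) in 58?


0b111010, position 6 = 0

0


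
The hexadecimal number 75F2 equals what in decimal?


75F2 hex = 30194 decimal

30194


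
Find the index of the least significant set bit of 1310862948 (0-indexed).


0b1001110001000100010111001100100. Lowest set bit at position 2

2


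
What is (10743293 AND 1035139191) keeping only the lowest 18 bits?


Step 1: 10743293 & 1035139191 = 10676341
Step 2: 10676341 & 262143 = 190581

190581


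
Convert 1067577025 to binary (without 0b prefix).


1067577025 = 111111101000011110111011000001 in binary

111111101000011110111011000001


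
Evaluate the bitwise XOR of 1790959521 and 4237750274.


0b1101010101111111101111110100001 ^ 0b11111100100101101111000000000010 = 0b10010110001010010010111110100011 = 2519281571

2519281571


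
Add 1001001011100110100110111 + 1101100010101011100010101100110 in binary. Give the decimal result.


1001001011100110100110111 + 1101100010101011100010101100110 = 1101101011110111001001010011101 = 1836815005

1836815005


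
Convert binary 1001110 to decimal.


1001110 in decimal = 78

78


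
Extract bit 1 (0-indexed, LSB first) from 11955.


0b10111010110011, position 1 = 1

1


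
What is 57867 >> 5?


0b1110001000001011 >> 5 = 0b11100010000 = 1808

1808


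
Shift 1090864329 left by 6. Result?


0b1000001000001010100010011001001 << 6 = 0b1000001000001010100010011001001000000 = 69815317056

69815317056


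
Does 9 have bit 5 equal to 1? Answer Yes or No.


0b1001, bit 5 = 0. No

No


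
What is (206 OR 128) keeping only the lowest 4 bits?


Step 1: 206 | 128 = 206
Step 2: 206 & 15 = 14

14


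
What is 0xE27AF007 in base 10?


E27AF007 hex = 3799707655 decimal

3799707655


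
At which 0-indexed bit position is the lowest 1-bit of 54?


0b110110. Lowest set bit at position 1

1


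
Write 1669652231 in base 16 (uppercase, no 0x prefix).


1669652231 = 6384DF07 hex

6384DF07


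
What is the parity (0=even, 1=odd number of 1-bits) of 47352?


0b1011100011111000 has 9 ones => parity 1

1


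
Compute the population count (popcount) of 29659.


0b111001111011011 has 11 set bits

11


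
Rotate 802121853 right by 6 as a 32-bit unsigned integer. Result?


Rotate 0b101111110011110110100001111101 right by 6 (32-bit) = 0b11110100101111110011110110100001 = 4106173857

4106173857


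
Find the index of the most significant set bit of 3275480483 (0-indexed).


0b11000011001110111101110110100011. Highest set bit at position 31

31


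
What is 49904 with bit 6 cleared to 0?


49904 & ~(1 << 6) = 49840

49840


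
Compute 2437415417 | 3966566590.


0b10010001010010000000000111111001 | 0b11101100011011010000000010111110 = 0b11111101011011010000000111111111 = 4251779583

4251779583


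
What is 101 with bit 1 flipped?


101 ^ (1 << 1) = 101 ^ 2 = 103

103


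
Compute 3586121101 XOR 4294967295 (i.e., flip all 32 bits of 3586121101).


3586121101 ^ 4294967295 = 708846194

708846194


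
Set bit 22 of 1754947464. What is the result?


1754947464 | (1 << 22) = 1754947464 | 4194304 = 1759141768

1759141768


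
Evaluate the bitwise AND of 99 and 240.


0b1100011 & 0b11110000 = 0b1100000 = 96

96


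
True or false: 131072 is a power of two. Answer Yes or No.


0b100000000000000000. Only one bit set => Yes

Yes


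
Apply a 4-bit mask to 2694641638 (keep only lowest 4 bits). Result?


2694641638 & 15 = 6

6


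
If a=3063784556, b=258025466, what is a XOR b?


3063784556 ^ 258025466 = 3120333718

3120333718


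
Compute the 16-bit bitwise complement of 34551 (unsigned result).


~0b1000011011110111 = 0b111100100001000 = 30984 (16-bit unsigned)

30984


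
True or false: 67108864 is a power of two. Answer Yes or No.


0b100000000000000000000000000. Only one bit set => Yes

Yes


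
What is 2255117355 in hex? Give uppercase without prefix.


2255117355 = 866A5C2B hex

866A5C2B


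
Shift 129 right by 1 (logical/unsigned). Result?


0b10000001 >> 1 = 0b1000000 = 64

64


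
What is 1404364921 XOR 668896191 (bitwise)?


0b1010011101101001110100001111001 ^ 0b100111110111101000101110111111 = 0b1110100011010100110001111000110 = 1953129414

1953129414


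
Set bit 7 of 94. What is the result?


94 | (1 << 7) = 94 | 128 = 222

222


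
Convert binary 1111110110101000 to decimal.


1111110110101000 in decimal = 64936

64936


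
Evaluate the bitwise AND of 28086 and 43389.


0b110110110110110 & 0b1010100101111101 = 0b10100100110100 = 10548

10548


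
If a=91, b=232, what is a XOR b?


91 ^ 232 = 179

179


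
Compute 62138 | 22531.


0b1111001010111010 | 0b101100000000011 = 0b1111101010111011 = 64187

64187


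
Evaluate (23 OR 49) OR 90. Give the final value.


Step 1: 23 | 49 = 55
Step 2: 55 | 90 = 127

127


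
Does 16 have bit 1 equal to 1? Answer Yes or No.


0b10000, bit 1 = 0. No

No


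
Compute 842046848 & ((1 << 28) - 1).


842046848 & 268435455 = 36740480

36740480


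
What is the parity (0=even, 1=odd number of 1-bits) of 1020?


0b1111111100 has 8 ones => parity 0

0


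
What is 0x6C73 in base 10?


6C73 hex = 27763 decimal

27763


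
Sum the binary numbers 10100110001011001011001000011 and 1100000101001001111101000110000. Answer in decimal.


10100110001011001011001000011 + 1100000101001001111101000110000 = 1110101011010101001000001110011 = 1969918067

1969918067


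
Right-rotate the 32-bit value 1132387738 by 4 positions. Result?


Rotate 0b1000011011111101101110110011010 right by 4 (32-bit) = 0b10100100001101111110110111011001 = 2755128793

2755128793


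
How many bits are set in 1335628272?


0b1001111100111000001000111110000 has 15 set bits

15


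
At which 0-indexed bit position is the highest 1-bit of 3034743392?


0b10110100111000101000001001100000. Highest set bit at position 31

31


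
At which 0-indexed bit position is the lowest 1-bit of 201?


0b11001001. Lowest set bit at position 0

0


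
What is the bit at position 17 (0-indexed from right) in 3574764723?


0b11010101000100101001010010110011, position 17 = 1

1


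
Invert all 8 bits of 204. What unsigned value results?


204 ^ 255 = 51

51


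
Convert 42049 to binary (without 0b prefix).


42049 = 1010010001000001 in binary

1010010001000001


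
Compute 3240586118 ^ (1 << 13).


3240586118 ^ (1 << 13) = 3240586118 ^ 8192 = 3240577926

3240577926


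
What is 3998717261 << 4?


0b11101110010101111001010101001101 << 4 = 0b111011100101011110010101010011010000 = 63979476176

63979476176


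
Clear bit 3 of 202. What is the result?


202 & ~(1 << 3) = 194

194


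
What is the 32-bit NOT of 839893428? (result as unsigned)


~0b110010000011111100000110110100 = 0b11001101111100000011111001001011 = 3455073867 (32-bit unsigned)

3455073867


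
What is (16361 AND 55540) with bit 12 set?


Step 1: 16361 & 55540 = 6368
Step 2: 6368 | (1 << 12) = 6368 | 4096 = 6368

6368


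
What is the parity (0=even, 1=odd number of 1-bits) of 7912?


0b1111011101000 has 8 ones => parity 0

0


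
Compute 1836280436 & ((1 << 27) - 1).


1836280436 & 134217727 = 91449972

91449972


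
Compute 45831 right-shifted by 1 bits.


0b1011001100000111 >> 1 = 0b101100110000011 = 22915

22915


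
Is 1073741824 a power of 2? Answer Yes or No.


0b1000000000000000000000000000000. Only one bit set => Yes

Yes


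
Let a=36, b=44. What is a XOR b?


36 ^ 44 = 8

8


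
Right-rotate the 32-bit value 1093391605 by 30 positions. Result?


Rotate 0b1000001001010111101010011110101 right by 30 (32-bit) = 0b100101011110101001111010101 = 78599125

78599125


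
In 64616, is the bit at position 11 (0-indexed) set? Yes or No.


0b1111110001101000, bit 11 = 1. Yes

Yes


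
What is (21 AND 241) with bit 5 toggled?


Step 1: 21 & 241 = 17
Step 2: 17 ^ (1 << 5) = 17 ^ 32 = 49

49


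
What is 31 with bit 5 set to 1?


31 | (1 << 5) = 31 | 32 = 63

63


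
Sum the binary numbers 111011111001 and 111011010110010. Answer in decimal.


111011111001 + 111011010110010 = 1000010110101011 = 34219

34219


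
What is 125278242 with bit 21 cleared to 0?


125278242 & ~(1 << 21) = 123181090

123181090


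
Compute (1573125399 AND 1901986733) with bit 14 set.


Step 1: 1573125399 & 1901986733 = 1363280133
Step 2: 1363280133 | (1 << 14) = 1363280133 | 16384 = 1363296517

1363296517


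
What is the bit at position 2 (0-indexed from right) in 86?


0b1010110, position 2 = 1

1


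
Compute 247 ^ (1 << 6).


247 ^ (1 << 6) = 247 ^ 64 = 183

183


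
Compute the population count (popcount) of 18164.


0b100011011110100 has 8 set bits

8


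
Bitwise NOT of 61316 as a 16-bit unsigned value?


~0b1110111110000100 = 0b1000001111011 = 4219 (16-bit unsigned)

4219


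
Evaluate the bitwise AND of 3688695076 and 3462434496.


0b11011011110111010000010100100100 & 0b11001110011000001000111011000000 = 0b11001010010000000000010000000000 = 3393192960

3393192960


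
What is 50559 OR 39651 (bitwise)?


0b1100010101111111 | 0b1001101011100011 = 0b1101111111111111 = 57343

57343


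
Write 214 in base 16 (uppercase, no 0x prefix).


214 = D6 hex

D6


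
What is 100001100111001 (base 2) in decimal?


100001100111001 in decimal = 17209

17209


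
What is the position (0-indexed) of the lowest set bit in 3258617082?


0b11000010001110101000110011111010. Lowest set bit at position 1

1


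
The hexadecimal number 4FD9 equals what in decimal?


4FD9 hex = 20441 decimal

20441


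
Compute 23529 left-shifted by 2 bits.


0b101101111101001 << 2 = 0b10110111110100100 = 94116

94116


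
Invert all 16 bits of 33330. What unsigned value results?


33330 ^ 65535 = 32205

32205


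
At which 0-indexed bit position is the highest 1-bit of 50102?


0b1100001110110110. Highest set bit at position 15

15


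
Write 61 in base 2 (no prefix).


61 = 111101 in binary

111101


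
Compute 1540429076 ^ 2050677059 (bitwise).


0b1011011110100010001010100010100 ^ 0b1111010001110101101100101000011 = 0b100001111010111100110001010111 = 569101399

569101399


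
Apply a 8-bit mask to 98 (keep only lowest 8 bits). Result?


98 & 255 = 98

98


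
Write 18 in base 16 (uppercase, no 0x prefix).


18 = 12 hex

12


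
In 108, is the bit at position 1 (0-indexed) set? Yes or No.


0b1101100, bit 1 = 0. No

No


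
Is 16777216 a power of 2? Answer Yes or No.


0b1000000000000000000000000. Only one bit set => Yes

Yes


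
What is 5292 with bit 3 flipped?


5292 ^ (1 << 3) = 5292 ^ 8 = 5284

5284


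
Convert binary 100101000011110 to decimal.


100101000011110 in decimal = 18974

18974


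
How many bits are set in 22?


0b10110 has 3 set bits

3


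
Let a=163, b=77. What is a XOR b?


163 ^ 77 = 238

238


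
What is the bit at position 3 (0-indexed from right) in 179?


0b10110011, position 3 = 0

0


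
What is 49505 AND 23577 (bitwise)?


0b1100000101100001 & 0b101110000011001 = 0b100000000000001 = 16385

16385


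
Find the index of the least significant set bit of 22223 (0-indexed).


0b101011011001111. Lowest set bit at position 0

0


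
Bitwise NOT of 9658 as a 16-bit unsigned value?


~0b10010110111010 = 0b1101101001000101 = 55877 (16-bit unsigned)

55877


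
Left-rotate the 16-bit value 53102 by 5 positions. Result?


Rotate 0b1100111101101110 left by 5 (16-bit) = 0b1110110111011001 = 60889

60889


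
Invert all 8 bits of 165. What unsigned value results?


165 ^ 255 = 90

90


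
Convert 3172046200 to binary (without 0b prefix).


3172046200 = 10111101000100011001010101111000 in binary

10111101000100011001010101111000


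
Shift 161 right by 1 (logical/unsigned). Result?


0b10100001 >> 1 = 0b1010000 = 80

80


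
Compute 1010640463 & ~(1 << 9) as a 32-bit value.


1010640463 & ~(1 << 9) = 1010639951

1010639951


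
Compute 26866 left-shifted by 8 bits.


0b110100011110010 << 8 = 0b11010001111001000000000 = 6877696

6877696


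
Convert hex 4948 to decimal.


4948 hex = 18760 decimal

18760


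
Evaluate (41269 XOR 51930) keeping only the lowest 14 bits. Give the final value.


Step 1: 41269 ^ 51930 = 27631
Step 2: 27631 & 16383 = 11247

11247


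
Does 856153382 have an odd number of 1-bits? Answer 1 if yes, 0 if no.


0b110011000001111101110100100110 has 16 ones => parity 0

0


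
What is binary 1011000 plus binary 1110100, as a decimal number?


1011000 + 1110100 = 11001100 = 204

204


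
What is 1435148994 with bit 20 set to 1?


1435148994 | (1 << 20) = 1435148994 | 1048576 = 1436197570

1436197570


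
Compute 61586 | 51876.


0b1111000010010010 | 0b1100101010100100 = 0b1111101010110110 = 64182

64182


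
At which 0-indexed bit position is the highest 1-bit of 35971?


0b1000110010000011. Highest set bit at position 15

15


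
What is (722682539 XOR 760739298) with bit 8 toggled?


Step 1: 722682539 ^ 760739298 = 105166665
Step 2: 105166665 ^ (1 << 8) = 105166665 ^ 256 = 105166409

105166409


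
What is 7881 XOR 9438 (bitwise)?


0b1111011001001 ^ 0b10010011011110 = 0b11101000010111 = 14871

14871


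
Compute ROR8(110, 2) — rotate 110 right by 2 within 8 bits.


Rotate 0b1101110 right by 2 (8-bit) = 0b10011011 = 155

155


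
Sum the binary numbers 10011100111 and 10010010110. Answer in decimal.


10011100111 + 10010010110 = 100101111101 = 2429

2429


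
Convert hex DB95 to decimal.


DB95 hex = 56213 decimal

56213


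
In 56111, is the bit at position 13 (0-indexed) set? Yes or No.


0b1101101100101111, bit 13 = 0. No

No


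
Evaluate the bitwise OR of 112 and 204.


0b1110000 | 0b11001100 = 0b11111100 = 252

252


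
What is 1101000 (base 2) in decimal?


1101000 in decimal = 104

104


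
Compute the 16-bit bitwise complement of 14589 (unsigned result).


~0b11100011111101 = 0b1100011100000010 = 50946 (16-bit unsigned)

50946


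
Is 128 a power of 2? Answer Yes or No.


0b10000000. Only one bit set => Yes

Yes


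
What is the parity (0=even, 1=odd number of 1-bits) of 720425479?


0b101010111100001101001000000111 has 14 ones => parity 0

0


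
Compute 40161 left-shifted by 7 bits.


0b1001110011100001 << 7 = 0b10011100111000010000000 = 5140608

5140608


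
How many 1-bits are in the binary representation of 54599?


0b1101010101000111 has 9 set bits

9


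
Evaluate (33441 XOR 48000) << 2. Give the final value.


Step 1: 33441 ^ 48000 = 14625
Step 2: 14625 << 2 = 58500

58500
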